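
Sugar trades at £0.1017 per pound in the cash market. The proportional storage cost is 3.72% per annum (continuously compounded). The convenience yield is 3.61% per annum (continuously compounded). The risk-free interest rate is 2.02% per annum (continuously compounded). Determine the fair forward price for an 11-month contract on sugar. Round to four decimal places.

Net carry = r + u − y = 0.0202 + 0.0372 − 0.0361 = 0.0213
F = S·e^((r+u−y)T) = 0.1017 · e^(0.0213 × 11/12) = 0.1017 · e^0.019525
= 0.1017 × 1.019717 = £0.1037 per pound

£0.1037 per pound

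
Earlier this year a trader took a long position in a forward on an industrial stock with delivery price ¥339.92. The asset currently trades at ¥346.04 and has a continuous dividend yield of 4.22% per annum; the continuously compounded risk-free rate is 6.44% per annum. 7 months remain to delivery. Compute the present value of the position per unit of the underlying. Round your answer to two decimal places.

¥10.24

Current fair forward for the remaining 7 months: F = S·e^((r − q)·T), (r − q) = 0.0644 − 0.0422 = 0.0222
F = 346.04 · e^(0.0222 × 7/12) = 346.04 × 1.013034 = 350.5503
Value of long forward = (F − K)·e^(−rT) = (350.5503 − 339.92) · e^(−0.0644·7/12)
= 10.6303 × 0.963130 = 10.24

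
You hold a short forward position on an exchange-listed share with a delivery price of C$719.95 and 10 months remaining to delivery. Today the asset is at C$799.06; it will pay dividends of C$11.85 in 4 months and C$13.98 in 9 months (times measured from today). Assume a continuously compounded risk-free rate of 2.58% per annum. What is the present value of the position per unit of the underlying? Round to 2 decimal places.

-C$68.96

PV(remaining dividends) I = 11.85·e^(−0.0258·4/12) + 13.98·e^(−0.0258·9/12) = 25.4606
Current forward F = (S − I)·e^(rT) = (799.06 − 25.4606)·e^(0.0258·10/12) = 773.5994 × 1.021733 = 790.4120
Value (long) = (F − K)·e^(−rT) = (790.4120 − 719.95) × 0.978729 = 68.9632
Short position value = −(long value) = -C$68.96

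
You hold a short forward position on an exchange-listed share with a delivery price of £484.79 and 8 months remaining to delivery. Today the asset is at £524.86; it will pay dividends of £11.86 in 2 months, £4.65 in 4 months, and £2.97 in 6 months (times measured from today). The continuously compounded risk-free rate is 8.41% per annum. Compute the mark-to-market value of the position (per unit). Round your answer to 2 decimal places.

PV(remaining dividends) I = 11.86·e^(−0.0841·2/12) + 4.65·e^(−0.0841·4/12) + 2.97·e^(−0.0841·6/12) = 19.0641
Current forward F = (S − I)·e^(rT) = (524.86 − 19.0641)·e^(0.0841·8/12) = 505.7959 × 1.057668 = 534.9641
Value (long) = (F − K)·e^(−rT) = (534.9641 − 484.79) × 0.945476 = 47.4384
Short position value = −(long value) = -£47.44

-£47.44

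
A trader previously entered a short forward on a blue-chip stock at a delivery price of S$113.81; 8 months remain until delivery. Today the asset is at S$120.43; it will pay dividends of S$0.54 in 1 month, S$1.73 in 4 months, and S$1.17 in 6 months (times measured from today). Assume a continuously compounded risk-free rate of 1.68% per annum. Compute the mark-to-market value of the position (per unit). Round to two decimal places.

-S$4.47

PV(remaining dividends) I = 0.54·e^(−0.0168·1/12) + 1.73·e^(−0.0168·4/12) + 1.17·e^(−0.0168·6/12) = 3.4198
Current forward F = (S − I)·e^(rT) = (120.43 − 3.4198)·e^(0.0168·8/12) = 117.0102 × 1.011263 = 118.3281
Value (long) = (F − K)·e^(−rT) = (118.3281 − 113.81) × 0.988862 = 4.4678
Short position value = −(long value) = -S$4.47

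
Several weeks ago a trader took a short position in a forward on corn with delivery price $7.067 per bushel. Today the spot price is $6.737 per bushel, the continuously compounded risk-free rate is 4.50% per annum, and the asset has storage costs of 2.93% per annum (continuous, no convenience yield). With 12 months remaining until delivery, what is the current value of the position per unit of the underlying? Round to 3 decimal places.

Current fair forward for the remaining 12 months: F = S·e^((r + u)·T), (r + u) = 0.0450 + 0.0293 = 0.0743
F = 6.737 · e^(0.0743 × 12/12) = 6.737 × 1.077130 = 7.2566
Value of long forward = (F − K)·e^(−rT) = (7.2566 − 7.067) · e^(−0.0450·12/12)
= 0.1896 × 0.955997 = 0.181
Short position value = −(long value) = -$0.181

-$0.181 per bushel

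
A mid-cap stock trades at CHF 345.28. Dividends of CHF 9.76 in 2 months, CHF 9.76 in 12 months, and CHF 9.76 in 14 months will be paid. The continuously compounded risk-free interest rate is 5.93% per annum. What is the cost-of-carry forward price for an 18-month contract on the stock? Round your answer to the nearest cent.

PV(dividends) I = 9.76·e^(−0.0593·2/12) + 9.76·e^(−0.0593·12/12) + 9.76·e^(−0.0593·14/12)
I = 9.6640 + 9.1981 + 9.1076 = 27.9697
F = (S − I)·e^(rT) = (345.28 − 27.9697) · e^(0.0593·18/12)
= 317.3103 · e^0.088950 = 317.3103 × 1.093026 = CHF 346.83

CHF 346.83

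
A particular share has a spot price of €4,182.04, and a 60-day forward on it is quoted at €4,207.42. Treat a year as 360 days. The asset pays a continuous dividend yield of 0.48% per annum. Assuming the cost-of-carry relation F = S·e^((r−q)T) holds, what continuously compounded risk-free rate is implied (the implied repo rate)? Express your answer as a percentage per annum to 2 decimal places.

4.11%

From F = S·e^((r−q)T): (r − q) = ln(F/S)/T
ln(4207.42/4182.04) = ln(1.006069) = 0.006051
(r − q) = 0.006051 / (60/360) = 0.036306
r = ln(F/S)/T + q = 0.036306 + 0.0048 = 0.041106
r = 4.11%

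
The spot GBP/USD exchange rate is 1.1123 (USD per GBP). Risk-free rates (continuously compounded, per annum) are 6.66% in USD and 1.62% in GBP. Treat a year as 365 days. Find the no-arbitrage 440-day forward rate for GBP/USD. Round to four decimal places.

F = S·e^((r_USD − r_GBP)T) = 1.1123 · e^((0.0666 − 0.0162) × 440/365)
= 1.1123 · e^0.060756 = 1.1123 × 1.062640
F = 1.1820 USD per GBP

1.1820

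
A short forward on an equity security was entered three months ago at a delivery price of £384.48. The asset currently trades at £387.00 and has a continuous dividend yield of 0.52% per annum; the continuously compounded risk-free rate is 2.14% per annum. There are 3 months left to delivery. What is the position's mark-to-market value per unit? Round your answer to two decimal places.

-£4.07

Current fair forward for the remaining 3 months: F = S·e^((r − q)·T), (r − q) = 0.0214 − 0.0052 = 0.0162
F = 387.00 · e^(0.0162 × 3/12) = 387.00 × 1.004058 = 388.5704
Value of long forward = (F − K)·e^(−rT) = (388.5704 − 384.48) · e^(−0.0214·3/12)
= 4.0904 × 0.994664 = 4.07
Short position value = −(long value) = -£4.07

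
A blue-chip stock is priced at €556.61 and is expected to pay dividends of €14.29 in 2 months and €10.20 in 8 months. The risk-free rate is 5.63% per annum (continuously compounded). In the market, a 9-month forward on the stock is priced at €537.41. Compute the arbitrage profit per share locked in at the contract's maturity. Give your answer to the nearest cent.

€18.19 per share

PV(dividends) I = 14.29·e^(−0.0563·2/12) + 10.20·e^(−0.0563·8/12) = 23.9808
Fair forward F* = (S − I)·e^(rT) = (556.61 − 23.9808)·e^0.042225 = 532.6292 × 1.043129 = 555.6010
Market €537.41 < fair 555.6010: forward underpriced → reverse cash-and-carry (short the stock, invest proceeds at r, pay the dividends, go long the forward).
Profit at T = |F_mkt − F*| = |537.41 − 555.6010| = €18.19 per share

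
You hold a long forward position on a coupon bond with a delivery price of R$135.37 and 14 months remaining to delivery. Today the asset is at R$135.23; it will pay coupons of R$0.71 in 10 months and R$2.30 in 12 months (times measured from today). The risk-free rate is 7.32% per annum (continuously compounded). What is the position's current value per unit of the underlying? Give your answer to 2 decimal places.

PV(remaining coupons) I = 0.71·e^(−0.0732·10/12) + 2.30·e^(−0.0732·12/12) = 2.8056
Current forward F = (S − I)·e^(rT) = (135.23 − 2.8056)·e^(0.0732·14/12) = 132.4244 × 1.089153 = 144.2304
Value (long) = (F − K)·e^(−rT) = (144.2304 − 135.37) × 0.918145 = 8.1351
Value = R$8.14

R$8.14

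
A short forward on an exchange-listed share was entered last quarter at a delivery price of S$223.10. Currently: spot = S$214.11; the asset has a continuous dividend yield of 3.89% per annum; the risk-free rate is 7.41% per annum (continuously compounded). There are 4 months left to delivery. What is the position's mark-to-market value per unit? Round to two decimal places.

S$6.31

Current fair forward for the remaining 4 months: F = S·e^((r − q)·T), (r − q) = 0.0741 − 0.0389 = 0.0352
F = 214.11 · e^(0.0352 × 4/12) = 214.11 × 1.011802 = 216.6369
Value of long forward = (F − K)·e^(−rT) = (216.6369 − 223.10) · e^(−0.0741·4/12)
= -6.4631 × 0.975603 = -6.31
Short position value = −(long value) = S$6.31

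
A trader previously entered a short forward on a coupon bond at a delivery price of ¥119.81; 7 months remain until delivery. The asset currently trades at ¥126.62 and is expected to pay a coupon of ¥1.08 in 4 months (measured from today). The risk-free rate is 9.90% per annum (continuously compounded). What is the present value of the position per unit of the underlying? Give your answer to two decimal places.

PV(remaining coupons) I = 1.08·e^(−0.0990·4/12) = 1.0449
Current forward F = (S − I)·e^(rT) = (126.62 − 1.0449)·e^(0.0990·7/12) = 125.5751 × 1.059450 = 133.0405
Value (long) = (F − K)·e^(−rT) = (133.0405 − 119.81) × 0.943886 = 12.4881
Short position value = −(long value) = -¥12.49

-¥12.49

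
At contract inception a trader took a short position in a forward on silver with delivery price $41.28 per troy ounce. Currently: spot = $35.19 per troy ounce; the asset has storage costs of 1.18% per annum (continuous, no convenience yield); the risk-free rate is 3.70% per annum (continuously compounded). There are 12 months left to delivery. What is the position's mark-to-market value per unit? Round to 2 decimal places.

$4.17 per troy ounce

Current fair forward for the remaining 12 months: F = S·e^((r + u)·T), (r + u) = 0.0370 + 0.0118 = 0.0488
F = 35.19 · e^(0.0488 × 12/12) = 35.19 × 1.050010 = 36.9499
Value of long forward = (F − K)·e^(−rT) = (36.9499 − 41.28) · e^(−0.0370·12/12)
= -4.3301 × 0.963676 = -4.17
Short position value = −(long value) = $4.17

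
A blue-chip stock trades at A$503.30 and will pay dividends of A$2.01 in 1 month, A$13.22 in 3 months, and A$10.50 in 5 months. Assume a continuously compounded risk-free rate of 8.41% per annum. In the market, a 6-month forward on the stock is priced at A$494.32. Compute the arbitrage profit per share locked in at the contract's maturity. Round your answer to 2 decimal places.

A$4.44 per share

PV(dividends) I = 2.01·e^(−0.0841·1/12) + 13.22·e^(−0.0841·3/12) + 10.50·e^(−0.0841·5/12) = 25.0793
Fair forward F* = (S − I)·e^(rT) = (503.30 − 25.0793)·e^0.042050 = 478.2207 × 1.042947 = 498.7588
Market A$494.32 < fair 498.7588: forward underpriced → reverse cash-and-carry (short the stock, invest proceeds at r, pay the dividends, go long the forward).
Profit at T = |F_mkt − F*| = |494.32 − 498.7588| = A$4.44 per share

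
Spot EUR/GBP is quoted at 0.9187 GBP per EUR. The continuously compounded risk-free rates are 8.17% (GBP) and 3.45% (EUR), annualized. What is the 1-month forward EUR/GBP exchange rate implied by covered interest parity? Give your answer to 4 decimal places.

F = S·e^((r_GBP − r_EUR)T) = 0.9187 · e^((0.0817 − 0.0345) × 1/12)
= 0.9187 · e^0.003933 = 0.9187 × 1.003941
F = 0.9223 GBP per EUR

0.9223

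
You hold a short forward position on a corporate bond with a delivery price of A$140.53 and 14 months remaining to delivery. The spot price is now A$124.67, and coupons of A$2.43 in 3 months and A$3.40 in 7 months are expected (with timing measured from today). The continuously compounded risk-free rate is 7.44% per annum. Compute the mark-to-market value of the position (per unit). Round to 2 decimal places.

A$9.82

PV(remaining coupons) I = 2.43·e^(−0.0744·3/12) + 3.40·e^(−0.0744·7/12) = 5.6408
Current forward F = (S − I)·e^(rT) = (124.67 − 5.6408)·e^(0.0744·14/12) = 119.0292 × 1.090679 = 129.8226
Value (long) = (F − K)·e^(−rT) = (129.8226 − 140.53) × 0.916860 = -9.8172
Short position value = −(long value) = A$9.82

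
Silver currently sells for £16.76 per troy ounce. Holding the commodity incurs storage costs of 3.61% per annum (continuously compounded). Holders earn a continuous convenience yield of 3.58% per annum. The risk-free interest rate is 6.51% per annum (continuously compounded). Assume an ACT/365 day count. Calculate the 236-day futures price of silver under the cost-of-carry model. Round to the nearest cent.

£17.48 per troy ounce

Net carry = r + u − y = 0.0651 + 0.0361 − 0.0358 = 0.0654
F = S·e^((r+u−y)T) = 16.76 · e^(0.0654 × 236/365) = 16.76 · e^0.042286
= 16.76 × 1.043193 = £17.48 per troy ounce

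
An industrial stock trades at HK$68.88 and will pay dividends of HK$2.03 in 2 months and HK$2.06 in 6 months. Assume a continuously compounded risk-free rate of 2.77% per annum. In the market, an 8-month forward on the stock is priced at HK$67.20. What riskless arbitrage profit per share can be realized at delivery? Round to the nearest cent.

PV(dividends) I = 2.03·e^(−0.0277·2/12) + 2.06·e^(−0.0277·6/12) = 4.0523
Fair forward F* = (S − I)·e^(rT) = (68.88 − 4.0523)·e^0.018467 = 64.8277 × 1.018639 = 66.0360
Market HK$67.20 > fair 66.0360: forward overpriced → cash-and-carry (borrow at r, buy the stock and collect the dividends, short the forward).
Profit at T = |F_mkt − F*| = |67.20 − 66.0360| = HK$1.16 per share

HK$1.16 per share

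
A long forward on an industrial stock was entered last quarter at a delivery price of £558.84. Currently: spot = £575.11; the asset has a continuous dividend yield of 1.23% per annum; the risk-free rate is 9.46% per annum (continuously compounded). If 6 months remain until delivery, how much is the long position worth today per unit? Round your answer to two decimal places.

£38.56

Current fair forward for the remaining 6 months: F = S·e^((r − q)·T), (r − q) = 0.0946 − 0.0123 = 0.0823
F = 575.11 · e^(0.0823 × 6/12) = 575.11 × 1.042008 = 599.2692
Value of long forward = (F − K)·e^(−rT) = (599.2692 − 558.84) · e^(−0.0946·6/12)
= 40.4292 × 0.953801 = 38.56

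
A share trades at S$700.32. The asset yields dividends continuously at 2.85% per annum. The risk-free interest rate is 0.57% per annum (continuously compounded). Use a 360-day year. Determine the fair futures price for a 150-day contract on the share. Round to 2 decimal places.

F = S·e^((r − q)T) = 700.32 · e^((0.0057 − 0.0285) × 150/360)
= 700.32 · e^-0.009500 = 700.32 × 0.990545
F = S$693.70

S$693.70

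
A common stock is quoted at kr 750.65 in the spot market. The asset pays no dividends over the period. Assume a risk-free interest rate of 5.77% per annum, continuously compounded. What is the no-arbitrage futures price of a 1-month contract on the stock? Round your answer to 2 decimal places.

kr 754.27

F = S·e^(rT) = 750.65 · e^(0.0577 × 1/12)
= 750.65 · e^0.004808 = 750.65 × 1.004820
F = kr 754.27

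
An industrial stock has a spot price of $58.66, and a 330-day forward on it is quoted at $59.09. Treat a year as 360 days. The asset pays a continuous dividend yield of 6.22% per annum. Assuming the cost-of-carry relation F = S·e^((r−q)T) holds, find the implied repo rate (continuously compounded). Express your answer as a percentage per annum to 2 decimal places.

7.02%

From F = S·e^((r−q)T): (r − q) = ln(F/S)/T
ln(59.09/58.66) = ln(1.007330) = 0.007303
(r − q) = 0.007303 / (330/360) = 0.007967
r = ln(F/S)/T + q = 0.007967 + 0.0622 = 0.070167
r = 7.02%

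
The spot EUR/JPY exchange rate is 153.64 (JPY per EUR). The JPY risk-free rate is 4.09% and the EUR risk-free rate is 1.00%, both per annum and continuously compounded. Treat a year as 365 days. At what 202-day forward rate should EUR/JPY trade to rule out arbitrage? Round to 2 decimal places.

F = S·e^((r_JPY − r_EUR)T) = 153.64 · e^((0.0409 − 0.0100) × 202/365)
= 153.64 · e^0.017101 = 153.64 × 1.017248
F = 156.29 JPY per EUR

156.29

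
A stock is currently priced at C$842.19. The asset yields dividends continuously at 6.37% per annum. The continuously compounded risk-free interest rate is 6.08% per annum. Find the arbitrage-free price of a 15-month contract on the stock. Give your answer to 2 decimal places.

C$839.14

F = S·e^((r − q)T) = 842.19 · e^((0.0608 − 0.0637) × 15/12)
= 842.19 · e^-0.003625 = 842.19 × 0.996382
F = C$839.14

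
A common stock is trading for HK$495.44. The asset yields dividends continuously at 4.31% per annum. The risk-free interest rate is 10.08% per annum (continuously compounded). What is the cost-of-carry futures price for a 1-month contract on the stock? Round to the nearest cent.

F = S·e^((r − q)T) = 495.44 · e^((0.1008 − 0.0431) × 1/12)
= 495.44 · e^0.004808 = 495.44 × 1.004820
F = HK$497.83

HK$497.83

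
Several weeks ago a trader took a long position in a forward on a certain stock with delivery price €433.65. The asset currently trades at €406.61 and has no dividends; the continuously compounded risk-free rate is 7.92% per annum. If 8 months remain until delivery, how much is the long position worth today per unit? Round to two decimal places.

-€4.74

Current fair forward for the remaining 8 months: F = S·e^(r·T), r = 0.0792
F = 406.61 · e^(0.0792 × 8/12) = 406.61 × 1.054219 = 428.6560
Value of long forward = (F − K)·e^(−rT) = (428.6560 − 433.65) · e^(−0.0792·8/12)
= -4.9940 × 0.948570 = -4.74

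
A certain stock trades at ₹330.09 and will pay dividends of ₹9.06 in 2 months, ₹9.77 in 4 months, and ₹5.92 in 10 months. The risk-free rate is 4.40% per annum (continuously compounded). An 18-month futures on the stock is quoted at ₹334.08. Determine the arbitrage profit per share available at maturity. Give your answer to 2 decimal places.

PV(dividends) I = 9.06·e^(−0.0440·2/12) + 9.77·e^(−0.0440·4/12) + 5.92·e^(−0.0440·10/12) = 24.3284
Fair futures F* = (S − I)·e^(rT) = (330.09 − 24.3284)·e^0.066000 = 305.7616 × 1.068227 = 326.6228
Market ₹334.08 > fair 326.6228: forward overpriced → cash-and-carry (borrow at r, buy the stock and collect the dividends, short the forward).
Profit at T = |F_mkt − F*| = |334.08 − 326.6228| = ₹7.46 per share

₹7.46 per share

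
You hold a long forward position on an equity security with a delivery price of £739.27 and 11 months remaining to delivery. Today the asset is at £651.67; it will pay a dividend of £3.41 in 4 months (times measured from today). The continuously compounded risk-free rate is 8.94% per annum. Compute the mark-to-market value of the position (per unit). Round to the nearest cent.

PV(remaining dividends) I = 3.41·e^(−0.0894·4/12) = 3.3099
Current forward F = (S − I)·e^(rT) = (651.67 − 3.3099)·e^(0.0894·11/12) = 648.3601 × 1.085402 = 703.7313
Value (long) = (F − K)·e^(−rT) = (703.7313 − 739.27) × 0.921318 = -32.7424
Value = -£32.74

-£32.74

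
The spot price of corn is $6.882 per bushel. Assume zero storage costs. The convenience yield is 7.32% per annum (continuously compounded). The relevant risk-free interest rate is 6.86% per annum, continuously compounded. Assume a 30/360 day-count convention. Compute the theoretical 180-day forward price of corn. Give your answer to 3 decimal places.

Net carry = r + u − y = 0.0686 + 0.0000 − 0.0732 = -0.0046
F = S·e^((r+u−y)T) = 6.882 · e^(-0.0046 × 180/360) = 6.882 · e^-0.002300
= 6.882 × 0.997703 = $6.866 per bushel

$6.866 per bushel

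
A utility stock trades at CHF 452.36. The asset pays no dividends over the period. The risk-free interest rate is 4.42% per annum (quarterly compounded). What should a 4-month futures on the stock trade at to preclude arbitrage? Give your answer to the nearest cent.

CHF 459.04

F = S · (1+r/4)^(4T)
= 452.36 × 1.014760
F = CHF 459.04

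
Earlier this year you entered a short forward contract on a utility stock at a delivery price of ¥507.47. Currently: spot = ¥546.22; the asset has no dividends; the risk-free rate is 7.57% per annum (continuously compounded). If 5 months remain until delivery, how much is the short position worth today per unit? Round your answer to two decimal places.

-¥54.51

Current fair forward for the remaining 5 months: F = S·e^(r·T), r = 0.0757
F = 546.22 · e^(0.0757 × 5/12) = 546.22 × 1.032044 = 563.7231
Value of long forward = (F − K)·e^(−rT) = (563.7231 − 507.47) · e^(−0.0757·5/12)
= 56.2531 × 0.968951 = 54.51
Short position value = −(long value) = -¥54.51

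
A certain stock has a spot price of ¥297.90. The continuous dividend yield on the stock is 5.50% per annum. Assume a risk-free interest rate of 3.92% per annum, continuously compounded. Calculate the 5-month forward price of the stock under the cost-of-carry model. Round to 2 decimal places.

F = S·e^((r − q)T) = 297.90 · e^((0.0392 − 0.0550) × 5/12)
= 297.90 · e^-0.006583 = 297.90 × 0.993439
F = ¥295.95

¥295.95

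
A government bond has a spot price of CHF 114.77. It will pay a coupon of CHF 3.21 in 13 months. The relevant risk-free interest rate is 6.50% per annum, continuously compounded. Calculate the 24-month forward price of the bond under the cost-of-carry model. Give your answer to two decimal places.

PV(coupons) I = 3.21·e^(−0.0650·13/12)
I = 2.9917
F = (S − I)·e^(rT) = (114.77 − 2.9917) · e^(0.0650·24/12)
= 111.7783 · e^0.130000 = 111.7783 × 1.138828 = CHF 127.30

CHF 127.30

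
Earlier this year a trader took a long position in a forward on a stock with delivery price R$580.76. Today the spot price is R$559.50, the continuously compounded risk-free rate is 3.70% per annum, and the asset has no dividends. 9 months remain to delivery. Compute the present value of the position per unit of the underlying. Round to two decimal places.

Current fair forward for the remaining 9 months: F = S·e^(r·T), r = 0.0370
F = 559.50 · e^(0.0370 × 9/12) = 559.50 × 1.028139 = 575.2438
Value of long forward = (F − K)·e^(−rT) = (575.2438 − 580.76) · e^(−0.0370·9/12)
= -5.5162 × 0.972631 = -5.37

-R$5.37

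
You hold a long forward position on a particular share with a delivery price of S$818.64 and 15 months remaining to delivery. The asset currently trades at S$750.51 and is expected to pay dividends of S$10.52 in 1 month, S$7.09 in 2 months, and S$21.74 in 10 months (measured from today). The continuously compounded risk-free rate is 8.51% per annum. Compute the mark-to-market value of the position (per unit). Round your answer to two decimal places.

PV(remaining dividends) I = 10.52·e^(−0.0851·1/12) + 7.09·e^(−0.0851·2/12) + 21.74·e^(−0.0851·10/12) = 37.6875
Current forward F = (S − I)·e^(rT) = (750.51 − 37.6875)·e^(0.0851·15/12) = 712.8225 × 1.112239 = 792.8290
Value (long) = (F − K)·e^(−rT) = (792.8290 − 818.64) × 0.899087 = -23.2063
Value = -S$23.21

-S$23.21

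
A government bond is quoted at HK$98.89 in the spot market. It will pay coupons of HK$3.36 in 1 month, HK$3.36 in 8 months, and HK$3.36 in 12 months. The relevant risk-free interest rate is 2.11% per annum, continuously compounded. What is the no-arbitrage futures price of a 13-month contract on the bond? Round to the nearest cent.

PV(coupons) I = 3.36·e^(−0.0211·1/12) + 3.36·e^(−0.0211·8/12) + 3.36·e^(−0.0211·12/12)
I = 3.3541 + 3.3131 + 3.2898 = 9.9570
F = (S − I)·e^(rT) = (98.89 − 9.9570) · e^(0.0211·13/12)
= 88.9330 · e^0.022858 = 88.9330 × 1.023121 = HK$90.99

HK$90.99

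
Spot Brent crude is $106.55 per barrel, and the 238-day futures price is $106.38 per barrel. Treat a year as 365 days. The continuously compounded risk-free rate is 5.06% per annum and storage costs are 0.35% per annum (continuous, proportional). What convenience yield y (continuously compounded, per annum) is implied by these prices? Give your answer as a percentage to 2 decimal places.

F = S·e^((r+u−y)T) ⇒ (r+u−y) = ln(F/S)/T
ln(106.38/106.55) = -0.001597; /T ⇒ -0.002449
y = r + u − ln(F/S)/T = 0.0506 + 0.0035 + 0.002449 = 0.056549
y = 5.65%

5.65%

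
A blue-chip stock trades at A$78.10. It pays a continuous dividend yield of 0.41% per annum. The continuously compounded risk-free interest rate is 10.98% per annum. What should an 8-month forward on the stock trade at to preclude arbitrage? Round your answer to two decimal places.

A$83.80

F = S·e^((r − q)T) = 78.10 · e^((0.1098 − 0.0041) × 8/12)
= 78.10 · e^0.070467 = 78.10 × 1.073009
F = A$83.80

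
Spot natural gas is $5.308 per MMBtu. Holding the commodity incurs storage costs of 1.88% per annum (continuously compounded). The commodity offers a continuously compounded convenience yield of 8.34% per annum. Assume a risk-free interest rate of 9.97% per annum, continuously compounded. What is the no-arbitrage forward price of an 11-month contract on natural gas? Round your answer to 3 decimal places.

Net carry = r + u − y = 0.0997 + 0.0188 − 0.0834 = 0.0351
F = S·e^((r+u−y)T) = 5.308 · e^(0.0351 × 11/12) = 5.308 · e^0.032175
= 5.308 × 1.032698 = $5.482 per MMBtu

$5.482 per MMBtu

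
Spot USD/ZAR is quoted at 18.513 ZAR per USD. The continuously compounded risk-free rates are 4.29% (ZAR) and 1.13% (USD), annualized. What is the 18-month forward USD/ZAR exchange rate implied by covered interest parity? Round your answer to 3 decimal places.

19.412

F = S·e^((r_ZAR − r_USD)T) = 18.513 · e^((0.0429 − 0.0113) × 18/12)
= 18.513 · e^0.047400 = 18.513 × 1.048541
F = 19.412 ZAR per USD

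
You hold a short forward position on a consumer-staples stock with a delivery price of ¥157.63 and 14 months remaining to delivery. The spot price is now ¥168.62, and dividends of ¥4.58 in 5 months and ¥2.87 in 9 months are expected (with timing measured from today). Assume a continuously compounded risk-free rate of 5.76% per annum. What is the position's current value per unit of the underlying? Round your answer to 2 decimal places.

-¥14.01

PV(remaining dividends) I = 4.58·e^(−0.0576·5/12) + 2.87·e^(−0.0576·9/12) = 7.2200
Current forward F = (S − I)·e^(rT) = (168.62 − 7.2200)·e^(0.0576·14/12) = 161.4000 × 1.069509 = 172.6188
Value (long) = (F − K)·e^(−rT) = (172.6188 − 157.63) × 0.935008 = 14.0146
Short position value = −(long value) = -¥14.01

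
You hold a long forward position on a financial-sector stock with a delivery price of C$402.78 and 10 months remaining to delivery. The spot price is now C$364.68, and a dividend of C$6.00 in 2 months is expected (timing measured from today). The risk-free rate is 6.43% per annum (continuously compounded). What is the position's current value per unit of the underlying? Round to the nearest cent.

-C$23.02

PV(remaining dividends) I = 6.00·e^(−0.0643·2/12) = 5.9360
Current forward F = (S − I)·e^(rT) = (364.68 − 5.9360)·e^(0.0643·10/12) = 358.7440 × 1.055045 = 378.4911
Value (long) = (F − K)·e^(−rT) = (378.4911 − 402.78) × 0.947827 = -23.0217
Value = -C$23.02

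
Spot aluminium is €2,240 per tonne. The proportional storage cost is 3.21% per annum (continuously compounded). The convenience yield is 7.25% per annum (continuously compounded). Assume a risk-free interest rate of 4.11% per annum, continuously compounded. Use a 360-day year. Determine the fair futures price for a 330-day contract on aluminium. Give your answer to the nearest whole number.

Net carry = r + u − y = 0.0411 + 0.0321 − 0.0725 = 0.0007
F = S·e^((r+u−y)T) = 2240 · e^(0.0007 × 330/360) = 2240 · e^0.000642
= 2240 × 1.000642 = €2,241 per tonne

€2,241 per tonne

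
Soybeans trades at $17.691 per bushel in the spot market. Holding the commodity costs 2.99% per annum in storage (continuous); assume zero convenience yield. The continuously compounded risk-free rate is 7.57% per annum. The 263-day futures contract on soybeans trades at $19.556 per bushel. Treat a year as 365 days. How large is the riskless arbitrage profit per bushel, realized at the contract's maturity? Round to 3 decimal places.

$0.466 per bushel

Fair futures: F* = S·e^(carry·T), with carry = (r + u) = 0.0757 + 0.0299 = 0.1056
F* = 17.691 · e^(0.1056 × 263/365) = 17.691 · e^0.076090 = 17.691 × 1.079060 = $19.0897
Market $19.556 > fair $19.0897: forward overpriced → cash-and-carry (buy spot, short the forward).
At maturity, profit = |F_mkt − F*| = |19.556 − 19.0897| = $0.466 per bushel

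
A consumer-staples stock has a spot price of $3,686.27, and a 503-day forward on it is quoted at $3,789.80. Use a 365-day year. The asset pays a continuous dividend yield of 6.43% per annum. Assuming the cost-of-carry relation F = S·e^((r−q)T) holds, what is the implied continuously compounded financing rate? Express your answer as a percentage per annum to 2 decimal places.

From F = S·e^((r−q)T): (r − q) = ln(F/S)/T
ln(3789.80/3686.27) = ln(1.028085) = 0.027698
(r − q) = 0.027698 / (503/365) = 0.020099
r = ln(F/S)/T + q = 0.020099 + 0.0643 = 0.084399
r = 8.44%

8.44%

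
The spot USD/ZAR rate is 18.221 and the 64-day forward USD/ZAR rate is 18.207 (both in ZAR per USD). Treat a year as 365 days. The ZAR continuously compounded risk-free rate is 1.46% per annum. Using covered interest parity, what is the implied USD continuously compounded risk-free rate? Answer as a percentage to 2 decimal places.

F = S·e^((r_ZAR − r_USD)T) ⇒ r_USD = r_ZAR − ln(F/S)/T
ln(18.207/18.221) = -0.000769; /(64/365) = -0.004386
r_USD = 0.0146 + 0.004386 = 0.018986
r_USD = 1.90%

1.90%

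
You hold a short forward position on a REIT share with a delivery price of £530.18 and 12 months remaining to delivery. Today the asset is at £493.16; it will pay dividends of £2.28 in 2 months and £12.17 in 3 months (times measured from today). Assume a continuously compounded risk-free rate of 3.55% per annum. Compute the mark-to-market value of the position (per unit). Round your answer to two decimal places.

£32.86

PV(remaining dividends) I = 2.28·e^(−0.0355·2/12) + 12.17·e^(−0.0355·3/12) = 14.3290
Current forward F = (S − I)·e^(rT) = (493.16 − 14.3290)·e^(0.0355·12/12) = 478.8310 × 1.036138 = 496.1350
Value (long) = (F − K)·e^(−rT) = (496.1350 − 530.18) × 0.965123 = -32.8576
Short position value = −(long value) = £32.86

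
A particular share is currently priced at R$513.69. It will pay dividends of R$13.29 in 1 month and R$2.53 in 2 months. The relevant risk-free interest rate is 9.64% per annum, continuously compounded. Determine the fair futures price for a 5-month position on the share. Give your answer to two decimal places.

R$518.43

PV(dividends) I = 13.29·e^(−0.0964·1/12) + 2.53·e^(−0.0964·2/12)
I = 13.1837 + 2.4897 = 15.6734
F = (S − I)·e^(rT) = (513.69 − 15.6734) · e^(0.0964·5/12)
= 498.0166 · e^0.040167 = 498.0166 × 1.040985 = R$518.43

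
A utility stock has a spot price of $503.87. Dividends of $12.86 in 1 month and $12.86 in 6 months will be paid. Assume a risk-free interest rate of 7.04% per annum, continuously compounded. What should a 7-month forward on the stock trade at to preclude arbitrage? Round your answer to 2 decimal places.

$498.74

PV(dividends) I = 12.86·e^(−0.0704·1/12) + 12.86·e^(−0.0704·6/12)
I = 12.7848 + 12.4152 = 25.2000
F = (S − I)·e^(rT) = (503.87 − 25.2000) · e^(0.0704·7/12)
= 478.6700 · e^0.041067 = 478.6700 × 1.041922 = $498.74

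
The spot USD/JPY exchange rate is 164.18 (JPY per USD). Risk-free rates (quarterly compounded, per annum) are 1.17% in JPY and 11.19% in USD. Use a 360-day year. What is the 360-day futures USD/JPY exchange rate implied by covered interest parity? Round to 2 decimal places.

By covered interest parity, F = S · (1+r_JPY/4)^(4T) / (1+r_USD/4)^(4T)
= 164.18 × 1.011751 / 1.116684 = 164.18 × 0.906032
F = 148.75 JPY per USD

148.75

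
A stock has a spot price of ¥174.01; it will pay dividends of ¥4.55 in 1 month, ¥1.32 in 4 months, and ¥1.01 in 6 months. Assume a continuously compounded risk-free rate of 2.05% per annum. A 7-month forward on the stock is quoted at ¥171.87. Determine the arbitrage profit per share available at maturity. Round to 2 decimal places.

PV(dividends) I = 4.55·e^(−0.0205·1/12) + 1.32·e^(−0.0205·4/12) + 1.01·e^(−0.0205·6/12) = 6.8529
Fair forward F* = (S − I)·e^(rT) = (174.01 − 6.8529)·e^0.011958 = 167.1571 × 1.012030 = 169.1680
Market ¥171.87 > fair 169.1680: forward overpriced → cash-and-carry (borrow at r, buy the stock and collect the dividends, short the forward).
Profit at T = |F_mkt − F*| = |171.87 − 169.1680| = ¥2.70 per share

¥2.70 per share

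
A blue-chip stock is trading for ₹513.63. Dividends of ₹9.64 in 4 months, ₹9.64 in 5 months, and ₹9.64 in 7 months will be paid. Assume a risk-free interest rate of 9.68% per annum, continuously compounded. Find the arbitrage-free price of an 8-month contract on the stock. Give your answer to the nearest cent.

₹518.32

PV(dividends) I = 9.64·e^(−0.0968·4/12) + 9.64·e^(−0.0968·5/12) + 9.64·e^(−0.0968·7/12)
I = 9.3339 + 9.2589 + 9.1107 = 27.7035
F = (S − I)·e^(rT) = (513.63 − 27.7035) · e^(0.0968·8/12)
= 485.9265 · e^0.064533 = 485.9265 × 1.066661 = ₹518.32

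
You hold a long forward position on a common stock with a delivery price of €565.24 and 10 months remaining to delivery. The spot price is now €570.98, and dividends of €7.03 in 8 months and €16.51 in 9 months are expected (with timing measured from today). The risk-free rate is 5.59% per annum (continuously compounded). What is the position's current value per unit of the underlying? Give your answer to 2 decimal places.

€8.86

PV(remaining dividends) I = 7.03·e^(−0.0559·8/12) + 16.51·e^(−0.0559·9/12) = 22.6050
Current forward F = (S − I)·e^(rT) = (570.98 − 22.6050)·e^(0.0559·10/12) = 548.3750 × 1.047685 = 574.5243
Value (long) = (F − K)·e^(−rT) = (574.5243 − 565.24) × 0.954485 = 8.8617
Value = €8.86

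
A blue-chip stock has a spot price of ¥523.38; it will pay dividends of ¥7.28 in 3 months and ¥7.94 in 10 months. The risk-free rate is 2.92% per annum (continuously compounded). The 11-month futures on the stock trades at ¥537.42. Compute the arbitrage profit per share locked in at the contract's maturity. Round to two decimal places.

¥15.22 per share

PV(dividends) I = 7.28·e^(−0.0292·3/12) + 7.94·e^(−0.0292·10/12) = 14.9762
Fair futures F* = (S − I)·e^(rT) = (523.38 − 14.9762)·e^0.026767 = 508.4038 × 1.027128 = 522.1958
Market ¥537.42 > fair 522.1958: forward overpriced → cash-and-carry (borrow at r, buy the stock and collect the dividends, short the forward).
Profit at T = |F_mkt − F*| = |537.42 − 522.1958| = ¥15.22 per share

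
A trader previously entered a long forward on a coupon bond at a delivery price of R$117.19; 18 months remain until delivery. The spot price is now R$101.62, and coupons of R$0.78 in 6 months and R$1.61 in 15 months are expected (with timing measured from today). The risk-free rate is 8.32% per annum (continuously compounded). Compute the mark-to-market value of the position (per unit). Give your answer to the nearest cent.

-R$4.02

PV(remaining coupons) I = 0.78·e^(−0.0832·6/12) + 1.61·e^(−0.0832·15/12) = 2.1992
Current forward F = (S − I)·e^(rT) = (101.62 − 2.1992)·e^(0.0832·18/12) = 99.4208 × 1.132922 = 112.6360
Value (long) = (F − K)·e^(−rT) = (112.6360 − 117.19) × 0.882673 = -4.0197
Value = -R$4.02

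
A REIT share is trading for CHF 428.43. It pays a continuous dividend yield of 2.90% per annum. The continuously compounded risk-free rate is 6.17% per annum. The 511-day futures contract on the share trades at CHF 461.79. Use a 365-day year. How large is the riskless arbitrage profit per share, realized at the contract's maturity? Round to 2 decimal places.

Fair futures: F* = S·e^(carry·T), with carry = (r − q) = 0.0617 − 0.0290 = 0.0327
F* = 428.43 · e^(0.0327 × 511/365) = 428.43 · e^0.045780 = 428.43 × 1.046844 = CHF 448.4994
Market CHF 461.79 > fair CHF 448.4994: forward overpriced → cash-and-carry (buy spot, short the forward).
At maturity, profit = |F_mkt − F*| = |461.79 − 448.4994| = CHF 13.29 per share

CHF 13.29 per share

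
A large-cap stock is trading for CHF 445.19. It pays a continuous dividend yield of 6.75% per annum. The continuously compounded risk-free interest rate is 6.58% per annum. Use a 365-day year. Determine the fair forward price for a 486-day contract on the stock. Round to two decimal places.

CHF 444.18

F = S·e^((r − q)T) = 445.19 · e^((0.0658 − 0.0675) × 486/365)
= 445.19 · e^-0.002264 = 445.19 × 0.997739
F = CHF 444.18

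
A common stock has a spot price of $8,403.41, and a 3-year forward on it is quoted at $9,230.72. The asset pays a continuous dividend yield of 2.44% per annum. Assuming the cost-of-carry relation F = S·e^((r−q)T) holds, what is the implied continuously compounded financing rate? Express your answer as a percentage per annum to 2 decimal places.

5.57%

From F = S·e^((r−q)T): (r − q) = ln(F/S)/T
ln(9230.72/8403.41) = ln(1.098449) = 0.093899
(r − q) = 0.093899 / (3) = 0.031300
r = ln(F/S)/T + q = 0.031300 + 0.0244 = 0.055700
r = 5.57%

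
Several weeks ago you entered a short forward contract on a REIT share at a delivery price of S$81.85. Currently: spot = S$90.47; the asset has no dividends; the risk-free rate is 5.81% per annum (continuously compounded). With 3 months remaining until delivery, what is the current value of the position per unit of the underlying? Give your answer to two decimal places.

Current fair forward for the remaining 3 months: F = S·e^(r·T), r = 0.0581
F = 90.47 · e^(0.0581 × 3/12) = 90.47 × 1.014631 = 91.7937
Value of long forward = (F − K)·e^(−rT) = (91.7937 − 81.85) · e^(−0.0581·3/12)
= 9.9437 × 0.985580 = 9.80
Short position value = −(long value) = -S$9.80

-S$9.80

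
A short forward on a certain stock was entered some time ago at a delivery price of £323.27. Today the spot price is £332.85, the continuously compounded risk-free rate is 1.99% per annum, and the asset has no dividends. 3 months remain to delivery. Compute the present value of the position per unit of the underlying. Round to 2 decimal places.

-£11.18

Current fair forward for the remaining 3 months: F = S·e^(r·T), r = 0.0199
F = 332.85 · e^(0.0199 × 3/12) = 332.85 × 1.004987 = 334.5099
Value of long forward = (F − K)·e^(−rT) = (334.5099 − 323.27) · e^(−0.0199·3/12)
= 11.2399 × 0.995037 = 11.18
Short position value = −(long value) = -£11.18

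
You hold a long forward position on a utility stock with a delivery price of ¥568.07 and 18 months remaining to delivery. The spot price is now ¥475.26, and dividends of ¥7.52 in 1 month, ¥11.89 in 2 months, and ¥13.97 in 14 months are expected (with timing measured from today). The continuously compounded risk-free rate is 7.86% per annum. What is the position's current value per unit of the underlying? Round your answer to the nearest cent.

-¥61.58

PV(remaining dividends) I = 7.52·e^(−0.0786·1/12) + 11.89·e^(−0.0786·2/12) + 13.97·e^(−0.0786·14/12) = 31.9521
Current forward F = (S − I)·e^(rT) = (475.26 − 31.9521)·e^(0.0786·18/12) = 443.3079 × 1.125132 = 498.7799
Value (long) = (F − K)·e^(−rT) = (498.7799 − 568.07) × 0.888785 = -61.5840
Value = -¥61.58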